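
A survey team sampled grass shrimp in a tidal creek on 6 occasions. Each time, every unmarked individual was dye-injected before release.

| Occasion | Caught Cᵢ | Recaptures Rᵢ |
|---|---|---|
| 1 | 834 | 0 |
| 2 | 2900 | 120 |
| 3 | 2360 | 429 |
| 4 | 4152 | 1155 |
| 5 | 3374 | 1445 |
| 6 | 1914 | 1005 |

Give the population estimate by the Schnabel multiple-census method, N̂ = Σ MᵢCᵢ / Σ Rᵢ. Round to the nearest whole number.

N ≈ 19,940

Marked at large before each occasion: Mᵢ = Σⱼ<ᵢ (Cⱼ − Rⱼ) → M1=0, M2=834, M3=3614, M4=5545, M5=8542, M6=10471
Σ MᵢCᵢ = 0·834 + 834·2900 + 3614·2360 + 5545·4152 + 8542·3374 + 10471·1914 = 0 + 2418600 + 8529040 + 23022840 + 28820708 + 20041494 = 82832682
Σ Rᵢ = 0 + 120 + 429 + 1155 + 1445 + 1005 = 4154
N̂ = 82832682 / 4154 ≈ 19940.46 → 19940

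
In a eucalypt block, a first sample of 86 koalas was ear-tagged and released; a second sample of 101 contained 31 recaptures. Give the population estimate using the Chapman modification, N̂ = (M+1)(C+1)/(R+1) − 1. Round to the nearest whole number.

N̂ = (86+1)(101+1)/(31+1) − 1 = 87·102/32 − 1
= 8874/32 − 1 ≈ 277.3 − 1 ≈ 276.3 → 276

N ≈ 276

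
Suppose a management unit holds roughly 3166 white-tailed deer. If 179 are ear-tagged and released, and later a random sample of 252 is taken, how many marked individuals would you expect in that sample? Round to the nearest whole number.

expected recaptures ≈ 14

The marked fraction of the population is 179/3166, so in a sample of 252 expect C·(M/N) marked.
E[R] = 179 × 252 / 3166 = 45108 / 3166 ≈ 14.2 → 14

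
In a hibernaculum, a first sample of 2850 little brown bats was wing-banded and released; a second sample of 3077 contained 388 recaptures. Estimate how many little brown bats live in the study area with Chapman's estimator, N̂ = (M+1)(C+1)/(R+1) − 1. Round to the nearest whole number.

N ≈ 22,558

N̂ = (2850+1)(3077+1)/(388+1) − 1 = 2851·3078/389 − 1
= 8775378/389 − 1 ≈ 22558.8 − 1 ≈ 22557.8 → 22558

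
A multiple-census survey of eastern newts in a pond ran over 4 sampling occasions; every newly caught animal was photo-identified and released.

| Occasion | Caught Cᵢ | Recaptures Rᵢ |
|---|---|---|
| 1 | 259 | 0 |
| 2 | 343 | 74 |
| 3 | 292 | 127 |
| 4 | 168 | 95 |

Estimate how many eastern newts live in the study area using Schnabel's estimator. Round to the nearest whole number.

Marked at large before each occasion: Mᵢ = Σⱼ<ᵢ (Cⱼ − Rⱼ) → M1=0, M2=259, M3=528, M4=693
Σ MᵢCᵢ = 0·259 + 259·343 + 528·292 + 693·168 = 0 + 88837 + 154176 + 116424 = 359437
Σ Rᵢ = 0 + 74 + 127 + 95 = 296
N̂ = 359437 / 296 ≈ 1214.3 → 1214

N ≈ 1214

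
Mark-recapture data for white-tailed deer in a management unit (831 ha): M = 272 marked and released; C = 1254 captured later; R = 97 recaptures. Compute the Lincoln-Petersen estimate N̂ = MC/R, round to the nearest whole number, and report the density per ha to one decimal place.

density ≈ 4.2 white-tailed deer per ha

N̂ = 272·1254/97 = 341088/97 ≈ 3516.4 → 3516
Density = N̂ / area = 3516 / 831 ≈ 4.23 → 4.2 per ha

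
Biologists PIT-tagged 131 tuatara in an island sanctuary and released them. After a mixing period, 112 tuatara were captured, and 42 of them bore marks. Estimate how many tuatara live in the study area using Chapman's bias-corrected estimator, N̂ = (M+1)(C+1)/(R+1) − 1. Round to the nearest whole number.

N ≈ 346

N̂ = (131+1)(112+1)/(42+1) − 1 = 132·113/43 − 1
= 14916/43 − 1 ≈ 346.9 − 1 ≈ 345.9 → 346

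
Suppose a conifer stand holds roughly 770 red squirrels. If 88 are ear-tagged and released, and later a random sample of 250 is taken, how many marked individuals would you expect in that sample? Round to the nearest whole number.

Expected recaptures E[R] = M·C / N.
E[R] = 88 × 250 / 770 = 22000 / 770 ≈ 28.6 → 29

expected recaptures ≈ 29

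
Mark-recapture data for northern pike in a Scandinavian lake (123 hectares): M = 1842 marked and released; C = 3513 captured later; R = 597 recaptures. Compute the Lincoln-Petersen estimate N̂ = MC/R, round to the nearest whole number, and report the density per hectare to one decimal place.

N̂ = 1842·3513/597 = 6470946/597 ≈ 10839.1 → 10839
Density = N̂ / area = 10839 / 123 ≈ 88.12 → 88.1 per hectare

density ≈ 88.1 northern pike per hectare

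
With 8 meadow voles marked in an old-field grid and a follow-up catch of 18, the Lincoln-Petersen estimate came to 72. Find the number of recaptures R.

From N = M·C/R: R = M·C / N = 8·18 / 72 = 144 / 72 = 2.

R = 2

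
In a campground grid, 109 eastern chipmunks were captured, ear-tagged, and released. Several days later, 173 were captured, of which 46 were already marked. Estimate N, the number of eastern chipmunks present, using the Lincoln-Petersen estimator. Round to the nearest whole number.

N ≈ 410

N = (109 × 173) / 46 = 18857 / 46 ≈ 409.9 → 410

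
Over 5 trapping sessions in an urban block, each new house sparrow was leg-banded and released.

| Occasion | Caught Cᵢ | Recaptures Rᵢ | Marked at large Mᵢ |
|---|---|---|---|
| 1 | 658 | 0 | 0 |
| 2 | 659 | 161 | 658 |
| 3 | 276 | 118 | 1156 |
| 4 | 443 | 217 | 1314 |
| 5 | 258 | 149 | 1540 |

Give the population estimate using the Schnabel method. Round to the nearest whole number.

Σ MᵢCᵢ = 0·658 + 658·659 + 1156·276 + 1314·443 + 1540·258 = 0 + 433622 + 319056 + 582102 + 397320 = 1732100
Σ Rᵢ = 0 + 161 + 118 + 217 + 149 = 645
N̂ = 1732100 / 645 ≈ 2685.4 → 2685

N ≈ 2685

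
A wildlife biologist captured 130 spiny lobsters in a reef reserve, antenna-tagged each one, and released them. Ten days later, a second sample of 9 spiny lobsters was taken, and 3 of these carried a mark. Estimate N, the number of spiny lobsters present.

N = (130 × 9) / 3 = 1170 / 3 = 390

N = 390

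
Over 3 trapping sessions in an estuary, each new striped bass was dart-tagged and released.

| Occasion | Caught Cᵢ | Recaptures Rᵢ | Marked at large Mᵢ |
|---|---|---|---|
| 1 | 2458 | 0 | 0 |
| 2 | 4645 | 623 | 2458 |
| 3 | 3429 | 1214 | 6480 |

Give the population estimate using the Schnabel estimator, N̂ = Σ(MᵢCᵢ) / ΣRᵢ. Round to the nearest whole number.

Σ MᵢCᵢ = 0·2458 + 2458·4645 + 6480·3429 = 0 + 11417410 + 22219920 = 33637330
Σ Rᵢ = 0 + 623 + 1214 = 1837
N̂ = 33637330 / 1837 ≈ 18311.0 → 18311

N ≈ 18,311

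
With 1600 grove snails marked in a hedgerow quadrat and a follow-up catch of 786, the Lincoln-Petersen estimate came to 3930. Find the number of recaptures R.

R = 320

From N = M·C/R: R = M·C / N = 1600·786 / 3930 = 1257600 / 3930 = 320.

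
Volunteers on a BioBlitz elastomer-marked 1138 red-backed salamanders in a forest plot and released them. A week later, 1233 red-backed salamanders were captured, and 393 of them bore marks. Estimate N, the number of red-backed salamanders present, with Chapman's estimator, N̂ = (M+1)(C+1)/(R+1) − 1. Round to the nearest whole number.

N̂ = (1138+1)(1233+1)/(393+1) − 1 = 1139·1234/394 − 1
= 1405526/394 − 1 ≈ 3567.3 − 1 ≈ 3566.3 → 3566

N ≈ 3566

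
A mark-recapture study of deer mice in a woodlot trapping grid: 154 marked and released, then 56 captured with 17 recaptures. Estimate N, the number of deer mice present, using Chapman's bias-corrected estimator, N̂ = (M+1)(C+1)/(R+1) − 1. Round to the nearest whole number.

N̂ = (154+1)(56+1)/(17+1) − 1 = 155·57/18 − 1
= 8835/18 − 1 ≈ 490.8 − 1 ≈ 489.8 → 490

N ≈ 490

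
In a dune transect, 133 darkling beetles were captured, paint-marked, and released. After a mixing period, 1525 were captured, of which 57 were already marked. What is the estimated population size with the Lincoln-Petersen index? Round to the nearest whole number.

N = (133 × 1525) / 57 = 202825 / 57 ≈ 3558.3 → 3558

N ≈ 3558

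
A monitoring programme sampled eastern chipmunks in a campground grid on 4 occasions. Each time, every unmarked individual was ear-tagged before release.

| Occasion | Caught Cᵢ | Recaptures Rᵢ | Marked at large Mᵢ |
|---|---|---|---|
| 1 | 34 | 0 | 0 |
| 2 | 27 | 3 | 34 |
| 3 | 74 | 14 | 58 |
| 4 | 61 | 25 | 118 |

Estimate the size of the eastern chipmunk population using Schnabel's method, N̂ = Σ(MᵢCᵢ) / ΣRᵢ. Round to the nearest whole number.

Σ MᵢCᵢ = 0·34 + 34·27 + 58·74 + 118·61 = 0 + 918 + 4292 + 7198 = 12408
Σ Rᵢ = 0 + 3 + 14 + 25 = 42
N̂ = 12408 / 42 ≈ 295.4 → 295

N ≈ 295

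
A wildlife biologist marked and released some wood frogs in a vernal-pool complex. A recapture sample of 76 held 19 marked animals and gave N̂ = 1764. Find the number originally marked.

M = 441

From N = M·C/R: M = N·R / C = 1764·19 / 76 = 33516 / 76 = 441.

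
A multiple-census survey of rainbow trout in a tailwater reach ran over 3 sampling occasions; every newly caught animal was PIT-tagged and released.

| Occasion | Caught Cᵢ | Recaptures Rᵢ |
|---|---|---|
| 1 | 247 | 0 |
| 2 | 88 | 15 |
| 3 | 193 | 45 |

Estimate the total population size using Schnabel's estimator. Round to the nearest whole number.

N ≈ 1392

Marked at large before each occasion: Mᵢ = Σⱼ<ᵢ (Cⱼ − Rⱼ) → M1=0, M2=247, M3=320
Σ MᵢCᵢ = 0·247 + 247·88 + 320·193 = 0 + 21736 + 61760 = 83496
Σ Rᵢ = 0 + 15 + 45 = 60
N̂ = 83496 / 60 ≈ 1391.6 → 1392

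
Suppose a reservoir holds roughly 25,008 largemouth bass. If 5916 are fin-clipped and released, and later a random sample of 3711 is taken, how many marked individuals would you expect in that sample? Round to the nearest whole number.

expected recaptures ≈ 878

Expected recaptures E[R] = M·C / N.
E[R] = 5916 × 3711 / 25008 = 21954276 / 25008 ≈ 877.9 → 878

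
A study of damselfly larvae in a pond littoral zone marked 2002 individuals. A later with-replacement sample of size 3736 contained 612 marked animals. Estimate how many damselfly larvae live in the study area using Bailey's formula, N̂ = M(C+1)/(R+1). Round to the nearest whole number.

N̂ = 2002·(3736+1)/(612+1) = 2002·3737/613 = 7481474/613 ≈ 12204.7 → 12205

N ≈ 12,205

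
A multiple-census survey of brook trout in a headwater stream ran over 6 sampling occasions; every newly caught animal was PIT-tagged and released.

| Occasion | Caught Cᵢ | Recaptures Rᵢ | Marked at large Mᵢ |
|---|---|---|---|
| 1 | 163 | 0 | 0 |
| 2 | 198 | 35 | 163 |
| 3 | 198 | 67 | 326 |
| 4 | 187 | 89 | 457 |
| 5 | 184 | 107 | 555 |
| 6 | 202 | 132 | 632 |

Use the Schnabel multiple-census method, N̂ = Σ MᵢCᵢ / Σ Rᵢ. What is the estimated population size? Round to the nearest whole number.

N ≈ 958

Σ MᵢCᵢ = 0·163 + 163·198 + 326·198 + 457·187 + 555·184 + 632·202 = 0 + 32274 + 64548 + 85459 + 102120 + 127664 = 412065
Σ Rᵢ = 0 + 35 + 67 + 89 + 107 + 132 = 430
N̂ = 412065 / 430 ≈ 958.3 → 958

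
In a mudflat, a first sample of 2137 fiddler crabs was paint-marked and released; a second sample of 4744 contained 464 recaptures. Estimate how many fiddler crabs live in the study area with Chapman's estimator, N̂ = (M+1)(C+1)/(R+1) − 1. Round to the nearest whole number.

N ≈ 21,816

N̂ = (2137+1)(4744+1)/(464+1) − 1 = 2138·4745/465 − 1
= 10144810/465 − 1 ≈ 21816.8 − 1 ≈ 21815.8 → 21816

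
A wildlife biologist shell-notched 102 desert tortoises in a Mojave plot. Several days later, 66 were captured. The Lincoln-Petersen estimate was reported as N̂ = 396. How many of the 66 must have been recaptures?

R = 17

From N = M·C/R: R = M·C / N = 102·66 / 396 = 6732 / 396 = 17.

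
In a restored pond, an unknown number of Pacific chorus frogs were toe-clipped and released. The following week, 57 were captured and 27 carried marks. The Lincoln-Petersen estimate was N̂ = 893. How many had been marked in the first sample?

M = 423

From N = M·C/R: M = N·R / C = 893·27 / 57 = 24111 / 57 = 423.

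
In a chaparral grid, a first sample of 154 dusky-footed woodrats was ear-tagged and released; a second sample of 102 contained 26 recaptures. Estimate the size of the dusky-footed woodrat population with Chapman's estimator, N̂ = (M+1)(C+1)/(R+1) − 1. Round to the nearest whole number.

N̂ = (154+1)(102+1)/(26+1) − 1 = 155·103/27 − 1
= 15965/27 − 1 ≈ 591.3 − 1 ≈ 590.3 → 590

N ≈ 590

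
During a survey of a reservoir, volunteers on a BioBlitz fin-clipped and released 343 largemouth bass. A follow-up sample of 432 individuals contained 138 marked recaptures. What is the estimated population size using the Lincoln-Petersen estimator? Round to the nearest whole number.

N = (343 × 432) / 138 = 148176 / 138 ≈ 1073.7 → 1074

N ≈ 1074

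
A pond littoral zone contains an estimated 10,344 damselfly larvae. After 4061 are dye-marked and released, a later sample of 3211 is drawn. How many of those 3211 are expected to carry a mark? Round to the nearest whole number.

expected recaptures ≈ 1261

Expected recaptures E[R] = M·C / N.
E[R] = 4061 × 3211 / 10344 = 13039871 / 10344 ≈ 1260.6 → 1261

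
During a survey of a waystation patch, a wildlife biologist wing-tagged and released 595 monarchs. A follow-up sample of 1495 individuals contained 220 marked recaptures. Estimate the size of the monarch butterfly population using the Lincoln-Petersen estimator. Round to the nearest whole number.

N ≈ 4043

The marked fraction in the recapture sample should equal the marked fraction in the population: 220/1495 = 595/N.
N = (595 × 1495) / 220 = 889525 / 220 ≈ 4043.3 → 4043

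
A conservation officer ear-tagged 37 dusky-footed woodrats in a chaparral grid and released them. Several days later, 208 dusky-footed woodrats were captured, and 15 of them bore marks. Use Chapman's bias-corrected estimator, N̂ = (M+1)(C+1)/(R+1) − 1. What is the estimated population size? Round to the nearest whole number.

N ≈ 495

N̂ = (37+1)(208+1)/(15+1) − 1 = 38·209/16 − 1
= 7942/16 − 1 ≈ 496.4 − 1 ≈ 495.4 → 495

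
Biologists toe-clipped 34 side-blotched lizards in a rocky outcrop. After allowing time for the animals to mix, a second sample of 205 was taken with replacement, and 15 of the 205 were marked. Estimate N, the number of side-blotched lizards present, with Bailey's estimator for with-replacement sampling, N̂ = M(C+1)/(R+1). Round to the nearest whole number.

N̂ = 34·(205+1)/(15+1) = 34·206/16 = 7004/16 ≈ 437.8 → 438

N ≈ 438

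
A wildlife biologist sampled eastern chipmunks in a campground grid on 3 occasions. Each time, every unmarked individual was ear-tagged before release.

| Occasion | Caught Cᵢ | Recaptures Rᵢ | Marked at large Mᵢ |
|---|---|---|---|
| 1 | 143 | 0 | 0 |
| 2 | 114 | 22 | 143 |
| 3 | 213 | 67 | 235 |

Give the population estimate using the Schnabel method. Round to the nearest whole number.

Σ MᵢCᵢ = 0·143 + 143·114 + 235·213 = 0 + 16302 + 50055 = 66357
Σ Rᵢ = 0 + 22 + 67 = 89
N̂ = 66357 / 89 ≈ 745.6 → 746

N ≈ 746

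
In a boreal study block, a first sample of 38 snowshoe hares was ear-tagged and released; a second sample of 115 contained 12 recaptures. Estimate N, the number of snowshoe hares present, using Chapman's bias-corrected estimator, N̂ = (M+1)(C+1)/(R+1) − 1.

N̂ = (38+1)(115+1)/(12+1) − 1 = 39·116/13 − 1
= 4524/13 − 1 = 348 − 1 = 347

N = 347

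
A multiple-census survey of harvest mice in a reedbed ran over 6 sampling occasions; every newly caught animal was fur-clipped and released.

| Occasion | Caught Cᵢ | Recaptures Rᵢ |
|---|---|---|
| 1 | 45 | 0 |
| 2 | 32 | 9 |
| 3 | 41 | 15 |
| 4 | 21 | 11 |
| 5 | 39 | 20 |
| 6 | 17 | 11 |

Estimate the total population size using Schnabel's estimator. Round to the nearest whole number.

Marked at large before each occasion: Mᵢ = Σⱼ<ᵢ (Cⱼ − Rⱼ) → M1=0, M2=45, M3=68, M4=94, M5=104, M6=123
Σ MᵢCᵢ = 0·45 + 45·32 + 68·41 + 94·21 + 104·39 + 123·17 = 0 + 1440 + 2788 + 1974 + 4056 + 2091 = 12349
Σ Rᵢ = 0 + 9 + 15 + 11 + 20 + 11 = 66
N̂ = 12349 / 66 ≈ 187.1 → 187

N ≈ 187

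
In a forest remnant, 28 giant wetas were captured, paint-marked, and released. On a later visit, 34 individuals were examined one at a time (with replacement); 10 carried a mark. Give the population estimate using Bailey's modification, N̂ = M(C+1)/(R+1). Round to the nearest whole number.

N̂ = 28·(34+1)/(10+1) = 28·35/11 = 980/11 ≈ 89.1 → 89

N ≈ 89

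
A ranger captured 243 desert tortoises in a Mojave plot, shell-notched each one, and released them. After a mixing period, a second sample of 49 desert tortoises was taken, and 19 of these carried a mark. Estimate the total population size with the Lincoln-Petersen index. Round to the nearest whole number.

N = (243 × 49) / 19 = 11907 / 19 ≈ 626.7 → 627

N ≈ 627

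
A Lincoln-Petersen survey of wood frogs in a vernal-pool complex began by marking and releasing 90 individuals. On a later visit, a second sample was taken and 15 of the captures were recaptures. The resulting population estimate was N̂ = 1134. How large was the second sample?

From N = M·C/R: C = N·R / M = 1134·15 / 90 = 17010 / 90 = 189.

C = 189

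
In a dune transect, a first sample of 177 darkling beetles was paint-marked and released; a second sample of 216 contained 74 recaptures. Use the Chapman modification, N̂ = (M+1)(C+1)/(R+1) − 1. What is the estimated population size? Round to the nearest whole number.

N ≈ 514

N̂ = (177+1)(216+1)/(74+1) − 1 = 178·217/75 − 1
= 38626/75 − 1 ≈ 515.0 − 1 ≈ 514.0 → 514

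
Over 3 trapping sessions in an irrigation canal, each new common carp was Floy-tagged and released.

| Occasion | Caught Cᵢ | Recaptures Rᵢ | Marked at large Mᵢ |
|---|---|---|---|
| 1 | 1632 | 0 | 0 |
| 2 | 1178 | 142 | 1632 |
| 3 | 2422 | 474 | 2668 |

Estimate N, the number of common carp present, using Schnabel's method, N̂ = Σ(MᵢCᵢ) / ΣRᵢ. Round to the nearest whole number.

Σ MᵢCᵢ = 0·1632 + 1632·1178 + 2668·2422 = 0 + 1922496 + 6461896 = 8384392
Σ Rᵢ = 0 + 142 + 474 = 616
N̂ = 8384392 / 616 ≈ 13611.0 → 13611

N ≈ 13,611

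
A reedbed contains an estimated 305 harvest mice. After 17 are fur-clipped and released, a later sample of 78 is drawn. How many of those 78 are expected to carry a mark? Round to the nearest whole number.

expected recaptures ≈ 4

The marked fraction of the population is 17/305, so in a sample of 78 expect C·(M/N) marked.
E[R] = 17 × 78 / 305 = 1326 / 305 ≈ 4.3 → 4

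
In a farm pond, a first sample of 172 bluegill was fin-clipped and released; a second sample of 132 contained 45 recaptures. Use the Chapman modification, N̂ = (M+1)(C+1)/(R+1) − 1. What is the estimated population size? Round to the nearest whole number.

N ≈ 499

N̂ = (172+1)(132+1)/(45+1) − 1 = 173·133/46 − 1
= 23009/46 − 1 ≈ 500.2 − 1 ≈ 499.2 → 499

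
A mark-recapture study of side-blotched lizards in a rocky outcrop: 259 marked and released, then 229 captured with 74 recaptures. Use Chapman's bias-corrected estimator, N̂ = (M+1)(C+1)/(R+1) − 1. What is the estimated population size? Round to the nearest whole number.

N̂ = (259+1)(229+1)/(74+1) − 1 = 260·230/75 − 1
= 59800/75 − 1 ≈ 797.3 − 1 ≈ 796.3 → 796

N ≈ 796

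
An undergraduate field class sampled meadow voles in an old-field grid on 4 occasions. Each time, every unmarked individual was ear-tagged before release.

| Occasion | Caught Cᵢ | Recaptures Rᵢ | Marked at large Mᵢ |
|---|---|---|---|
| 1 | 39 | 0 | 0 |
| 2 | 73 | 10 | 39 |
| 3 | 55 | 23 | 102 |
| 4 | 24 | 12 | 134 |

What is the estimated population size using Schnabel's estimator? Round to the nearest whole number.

Σ MᵢCᵢ = 0·39 + 39·73 + 102·55 + 134·24 = 0 + 2847 + 5610 + 3216 = 11673
Σ Rᵢ = 0 + 10 + 23 + 12 = 45
N̂ = 11673 / 45 ≈ 259.4 → 259

N ≈ 259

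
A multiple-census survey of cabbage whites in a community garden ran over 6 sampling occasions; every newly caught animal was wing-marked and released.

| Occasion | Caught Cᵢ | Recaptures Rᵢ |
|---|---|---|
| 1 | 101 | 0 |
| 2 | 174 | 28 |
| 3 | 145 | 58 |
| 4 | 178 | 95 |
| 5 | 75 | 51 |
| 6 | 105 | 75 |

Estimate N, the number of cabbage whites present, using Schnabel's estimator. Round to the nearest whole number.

Marked at large before each occasion: Mᵢ = Σⱼ<ᵢ (Cⱼ − Rⱼ) → M1=0, M2=101, M3=247, M4=334, M5=417, M6=441
Σ MᵢCᵢ = 0·101 + 101·174 + 247·145 + 334·178 + 417·75 + 441·105 = 0 + 17574 + 35815 + 59452 + 31275 + 46305 = 190421
Σ Rᵢ = 0 + 28 + 58 + 95 + 51 + 75 = 307
N̂ = 190421 / 307 ≈ 620.3 → 620

N ≈ 620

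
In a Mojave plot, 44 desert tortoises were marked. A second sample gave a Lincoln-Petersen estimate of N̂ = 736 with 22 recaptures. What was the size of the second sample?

From N = M·C/R: C = N·R / M = 736·22 / 44 = 16192 / 44 = 368.

C = 368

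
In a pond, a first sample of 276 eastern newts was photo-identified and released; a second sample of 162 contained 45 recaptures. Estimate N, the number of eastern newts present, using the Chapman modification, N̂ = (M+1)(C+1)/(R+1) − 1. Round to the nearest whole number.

N̂ = (276+1)(162+1)/(45+1) − 1 = 277·163/46 − 1
= 45151/46 − 1 ≈ 981.5 − 1 ≈ 980.5 → 981

N ≈ 981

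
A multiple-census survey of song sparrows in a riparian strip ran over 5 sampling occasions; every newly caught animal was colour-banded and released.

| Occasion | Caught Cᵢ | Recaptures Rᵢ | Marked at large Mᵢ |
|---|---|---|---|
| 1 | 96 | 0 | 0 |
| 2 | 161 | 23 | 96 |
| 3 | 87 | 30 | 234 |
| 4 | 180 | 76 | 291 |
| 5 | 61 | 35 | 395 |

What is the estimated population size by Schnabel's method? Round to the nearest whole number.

Σ MᵢCᵢ = 0·96 + 96·161 + 234·87 + 291·180 + 395·61 = 0 + 15456 + 20358 + 52380 + 24095 = 112289
Σ Rᵢ = 0 + 23 + 30 + 76 + 35 = 164
N̂ = 112289 / 164 ≈ 684.7 → 685

N ≈ 685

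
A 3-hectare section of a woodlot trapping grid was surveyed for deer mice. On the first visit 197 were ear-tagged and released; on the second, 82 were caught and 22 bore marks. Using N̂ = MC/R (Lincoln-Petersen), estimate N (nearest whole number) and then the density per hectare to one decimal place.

N̂ = 197·82/22 = 16154/22 ≈ 734.3 → 734
Density = N̂ / area = 734 / 3 ≈ 244.67 → 244.7 per hectare

density ≈ 244.7 deer mice per hectare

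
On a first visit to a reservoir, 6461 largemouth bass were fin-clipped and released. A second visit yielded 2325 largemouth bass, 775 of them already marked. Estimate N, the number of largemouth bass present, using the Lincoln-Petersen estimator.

If marked individuals mix randomly, R/C ≈ M/N, giving N ≈ M·C/R.
N = (6461 × 2325) / 775 = 15021825 / 775 = 19383

N = 19,383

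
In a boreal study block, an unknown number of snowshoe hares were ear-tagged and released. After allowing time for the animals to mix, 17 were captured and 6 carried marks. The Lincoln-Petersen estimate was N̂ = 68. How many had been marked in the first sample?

From N = M·C/R: M = N·R / C = 68·6 / 17 = 408 / 17 = 24.

M = 24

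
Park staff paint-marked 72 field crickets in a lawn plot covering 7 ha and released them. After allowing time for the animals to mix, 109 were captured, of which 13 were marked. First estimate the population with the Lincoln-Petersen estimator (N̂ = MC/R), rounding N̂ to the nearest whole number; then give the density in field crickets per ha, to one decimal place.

N̂ = 72·109/13 = 7848/13 ≈ 603.7 → 604
Density = N̂ / area = 604 / 7 ≈ 86.29 → 86.3 per ha

density ≈ 86.3 field crickets per ha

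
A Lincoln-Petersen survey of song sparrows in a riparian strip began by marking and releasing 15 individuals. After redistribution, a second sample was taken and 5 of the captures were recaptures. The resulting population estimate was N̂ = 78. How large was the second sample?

From N = M·C/R: C = N·R / M = 78·5 / 15 = 390 / 15 = 26.

C = 26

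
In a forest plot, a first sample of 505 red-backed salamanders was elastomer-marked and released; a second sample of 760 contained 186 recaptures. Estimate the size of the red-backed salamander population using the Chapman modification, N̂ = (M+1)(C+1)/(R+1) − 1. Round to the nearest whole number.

N ≈ 2058

N̂ = (505+1)(760+1)/(186+1) − 1 = 506·761/187 − 1
= 385066/187 − 1 ≈ 2059.2 − 1 ≈ 2058.2 → 2058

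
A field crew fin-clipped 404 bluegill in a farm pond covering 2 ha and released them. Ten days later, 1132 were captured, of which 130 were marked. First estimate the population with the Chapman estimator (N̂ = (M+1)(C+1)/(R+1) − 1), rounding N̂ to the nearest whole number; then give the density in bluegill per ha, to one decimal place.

density ≈ 1751.0 bluegill per ha

N̂ = 405·1133/131 − 1 = 458865/131 − 1 ≈ 3501.8 → 3502
Density = N̂ / area = 3502 / 2 = 1751.0 per ha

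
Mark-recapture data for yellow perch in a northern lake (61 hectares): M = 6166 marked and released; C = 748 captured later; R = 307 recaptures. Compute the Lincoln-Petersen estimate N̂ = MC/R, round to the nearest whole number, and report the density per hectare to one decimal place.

density ≈ 246.3 yellow perch per hectare

N̂ = 6166·748/307 = 4612168/307 ≈ 15023.3 → 15023
Density = N̂ / area = 15023 / 61 ≈ 246.28 → 246.3 per hectare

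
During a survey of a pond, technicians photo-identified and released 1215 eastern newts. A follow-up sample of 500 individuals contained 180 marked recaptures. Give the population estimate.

N = 3375

N = (1215 × 500) / 180 = 607500 / 180 = 3375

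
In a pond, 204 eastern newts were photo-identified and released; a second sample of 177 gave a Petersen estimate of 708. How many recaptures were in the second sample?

From N = M·C/R: R = M·C / N = 204·177 / 708 = 36108 / 708 = 51.

R = 51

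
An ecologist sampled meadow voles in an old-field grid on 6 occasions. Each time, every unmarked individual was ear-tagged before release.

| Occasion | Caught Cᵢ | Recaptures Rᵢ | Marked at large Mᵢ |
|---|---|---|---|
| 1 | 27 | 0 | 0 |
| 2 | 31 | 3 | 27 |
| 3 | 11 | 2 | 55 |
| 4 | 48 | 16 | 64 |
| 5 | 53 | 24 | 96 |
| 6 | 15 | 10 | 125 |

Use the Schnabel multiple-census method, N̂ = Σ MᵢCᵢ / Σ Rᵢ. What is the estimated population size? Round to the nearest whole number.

N ≈ 209

Σ MᵢCᵢ = 0·27 + 27·31 + 55·11 + 64·48 + 96·53 + 125·15 = 0 + 837 + 605 + 3072 + 5088 + 1875 = 11477
Σ Rᵢ = 0 + 3 + 2 + 16 + 24 + 10 = 55
N̂ = 11477 / 55 ≈ 208.7 → 209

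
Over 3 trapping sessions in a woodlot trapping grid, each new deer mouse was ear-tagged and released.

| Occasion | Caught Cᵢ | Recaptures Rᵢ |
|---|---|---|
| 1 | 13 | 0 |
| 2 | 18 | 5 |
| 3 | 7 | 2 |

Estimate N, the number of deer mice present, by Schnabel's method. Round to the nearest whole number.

N ≈ 59

Marked at large before each occasion: Mᵢ = Σⱼ<ᵢ (Cⱼ − Rⱼ) → M1=0, M2=13, M3=26
Σ MᵢCᵢ = 0·13 + 13·18 + 26·7 = 0 + 234 + 182 = 416
Σ Rᵢ = 0 + 5 + 2 = 7
N̂ = 416 / 7 ≈ 59.4 → 59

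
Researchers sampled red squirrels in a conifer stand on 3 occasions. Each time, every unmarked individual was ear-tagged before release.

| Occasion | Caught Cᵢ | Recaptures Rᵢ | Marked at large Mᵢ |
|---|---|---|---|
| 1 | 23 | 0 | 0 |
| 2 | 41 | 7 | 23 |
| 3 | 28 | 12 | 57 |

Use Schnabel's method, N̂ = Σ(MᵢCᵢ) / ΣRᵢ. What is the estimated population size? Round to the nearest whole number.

N ≈ 134

Σ MᵢCᵢ = 0·23 + 23·41 + 57·28 = 0 + 943 + 1596 = 2539
Σ Rᵢ = 0 + 7 + 12 = 19
N̂ = 2539 / 19 ≈ 133.6 → 134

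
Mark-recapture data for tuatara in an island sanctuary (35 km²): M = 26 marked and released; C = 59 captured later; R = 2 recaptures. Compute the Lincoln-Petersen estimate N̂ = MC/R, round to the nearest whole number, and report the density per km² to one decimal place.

N̂ = 26·59/2 = 1534/2 = 767
Density = N̂ / area = 767 / 35 ≈ 21.91 → 21.9 per km²

density ≈ 21.9 tuatara per km²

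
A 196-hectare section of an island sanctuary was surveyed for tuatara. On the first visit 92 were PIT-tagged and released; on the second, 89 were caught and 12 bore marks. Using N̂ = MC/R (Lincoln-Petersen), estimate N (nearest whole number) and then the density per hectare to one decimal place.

density ≈ 3.5 tuatara per hectare

N̂ = 92·89/12 = 8188/12 ≈ 682.3 → 682
Density = N̂ / area = 682 / 196 ≈ 3.48 → 3.5 per hectare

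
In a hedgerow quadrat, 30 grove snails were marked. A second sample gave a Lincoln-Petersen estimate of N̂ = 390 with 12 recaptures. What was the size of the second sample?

C = 156

From N = M·C/R: C = N·R / M = 390·12 / 30 = 4680 / 30 = 156.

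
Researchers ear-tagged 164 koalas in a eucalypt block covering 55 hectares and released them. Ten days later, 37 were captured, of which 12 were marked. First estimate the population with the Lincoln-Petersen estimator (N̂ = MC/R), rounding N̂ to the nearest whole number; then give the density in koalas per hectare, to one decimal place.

density ≈ 9.2 koalas per hectare

N̂ = 164·37/12 = 6068/12 ≈ 505.7 → 506
Density = N̂ / area = 506 / 55 ≈ 9.20 → 9.2 per hectare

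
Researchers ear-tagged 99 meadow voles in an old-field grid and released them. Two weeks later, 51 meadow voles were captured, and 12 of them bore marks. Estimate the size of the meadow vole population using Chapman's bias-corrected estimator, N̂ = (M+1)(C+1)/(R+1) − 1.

N = 399

N̂ = (99+1)(51+1)/(12+1) − 1 = 100·52/13 − 1
= 5200/13 − 1 = 400 − 1 = 399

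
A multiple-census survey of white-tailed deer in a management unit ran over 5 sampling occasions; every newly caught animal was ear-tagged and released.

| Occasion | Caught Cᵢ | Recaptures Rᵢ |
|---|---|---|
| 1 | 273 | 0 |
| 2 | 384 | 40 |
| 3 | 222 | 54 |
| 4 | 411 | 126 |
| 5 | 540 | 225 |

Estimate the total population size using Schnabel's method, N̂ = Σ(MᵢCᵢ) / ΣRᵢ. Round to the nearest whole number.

N ≈ 2567

Marked at large before each occasion: Mᵢ = Σⱼ<ᵢ (Cⱼ − Rⱼ) → M1=0, M2=273, M3=617, M4=785, M5=1070
Σ MᵢCᵢ = 0·273 + 273·384 + 617·222 + 785·411 + 1070·540 = 0 + 104832 + 136974 + 322635 + 577800 = 1142241
Σ Rᵢ = 0 + 40 + 54 + 126 + 225 = 445
N̂ = 1142241 / 445 ≈ 2566.8 → 2567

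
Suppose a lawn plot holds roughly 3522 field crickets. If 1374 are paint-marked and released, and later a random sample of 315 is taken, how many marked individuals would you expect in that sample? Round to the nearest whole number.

Expected recaptures E[R] = M·C / N.
E[R] = 1374 × 315 / 3522 = 432810 / 3522 ≈ 122.9 → 123

expected recaptures ≈ 123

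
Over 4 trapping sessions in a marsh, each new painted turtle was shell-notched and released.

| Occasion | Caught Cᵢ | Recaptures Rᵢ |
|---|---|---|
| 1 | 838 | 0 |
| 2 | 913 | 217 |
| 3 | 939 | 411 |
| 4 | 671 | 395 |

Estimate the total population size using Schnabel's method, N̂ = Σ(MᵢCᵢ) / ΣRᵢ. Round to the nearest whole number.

Marked at large before each occasion: Mᵢ = Σⱼ<ᵢ (Cⱼ − Rⱼ) → M1=0, M2=838, M3=1534, M4=2062
Σ MᵢCᵢ = 0·838 + 838·913 + 1534·939 + 2062·671 = 0 + 765094 + 1440426 + 1383602 = 3589122
Σ Rᵢ = 0 + 217 + 411 + 395 = 1023
N̂ = 3589122 / 1023 ≈ 3508.4 → 3508

N ≈ 3508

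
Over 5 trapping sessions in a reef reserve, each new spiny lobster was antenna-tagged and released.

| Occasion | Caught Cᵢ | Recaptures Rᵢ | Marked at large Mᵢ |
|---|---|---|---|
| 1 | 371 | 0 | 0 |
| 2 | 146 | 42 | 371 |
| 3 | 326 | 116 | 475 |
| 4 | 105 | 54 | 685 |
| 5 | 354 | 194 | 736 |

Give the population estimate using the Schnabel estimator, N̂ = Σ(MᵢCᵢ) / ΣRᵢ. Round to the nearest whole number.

N ≈ 1334

Σ MᵢCᵢ = 0·371 + 371·146 + 475·326 + 685·105 + 736·354 = 0 + 54166 + 154850 + 71925 + 260544 = 541485
Σ Rᵢ = 0 + 42 + 116 + 54 + 194 = 406
N̂ = 541485 / 406 ≈ 1333.7 → 1334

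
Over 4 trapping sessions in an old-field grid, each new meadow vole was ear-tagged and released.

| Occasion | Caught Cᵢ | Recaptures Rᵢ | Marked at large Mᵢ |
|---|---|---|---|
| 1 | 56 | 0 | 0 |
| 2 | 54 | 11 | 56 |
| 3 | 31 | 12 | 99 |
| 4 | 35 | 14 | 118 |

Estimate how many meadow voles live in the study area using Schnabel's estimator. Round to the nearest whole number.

Σ MᵢCᵢ = 0·56 + 56·54 + 99·31 + 118·35 = 0 + 3024 + 3069 + 4130 = 10223
Σ Rᵢ = 0 + 11 + 12 + 14 = 37
N̂ = 10223 / 37 ≈ 276.3 → 276

N ≈ 276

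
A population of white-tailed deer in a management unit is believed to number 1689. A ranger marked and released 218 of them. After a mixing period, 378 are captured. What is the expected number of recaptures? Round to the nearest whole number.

expected recaptures ≈ 49

Expected recaptures E[R] = M·C / N.
E[R] = 218 × 378 / 1689 = 82404 / 1689 ≈ 48.8 → 49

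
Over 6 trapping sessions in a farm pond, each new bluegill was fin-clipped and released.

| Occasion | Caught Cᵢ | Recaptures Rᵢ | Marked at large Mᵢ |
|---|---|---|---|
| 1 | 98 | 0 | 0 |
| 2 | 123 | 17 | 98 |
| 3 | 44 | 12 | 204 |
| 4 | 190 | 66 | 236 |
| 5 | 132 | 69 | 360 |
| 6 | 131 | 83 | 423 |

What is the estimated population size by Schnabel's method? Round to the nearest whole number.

Σ MᵢCᵢ = 0·98 + 98·123 + 204·44 + 236·190 + 360·132 + 423·131 = 0 + 12054 + 8976 + 44840 + 47520 + 55413 = 168803
Σ Rᵢ = 0 + 17 + 12 + 66 + 69 + 83 = 247
N̂ = 168803 / 247 ≈ 683.4 → 683

N ≈ 683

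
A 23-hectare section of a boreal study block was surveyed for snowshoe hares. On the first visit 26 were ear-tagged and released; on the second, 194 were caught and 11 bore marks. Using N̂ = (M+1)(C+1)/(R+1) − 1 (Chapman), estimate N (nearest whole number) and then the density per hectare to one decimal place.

density ≈ 19.0 snowshoe hares per hectare

N̂ = 27·195/12 − 1 = 5265/12 − 1 ≈ 437.8 → 438
Density = N̂ / area = 438 / 23 ≈ 19.04 → 19.0 per hectare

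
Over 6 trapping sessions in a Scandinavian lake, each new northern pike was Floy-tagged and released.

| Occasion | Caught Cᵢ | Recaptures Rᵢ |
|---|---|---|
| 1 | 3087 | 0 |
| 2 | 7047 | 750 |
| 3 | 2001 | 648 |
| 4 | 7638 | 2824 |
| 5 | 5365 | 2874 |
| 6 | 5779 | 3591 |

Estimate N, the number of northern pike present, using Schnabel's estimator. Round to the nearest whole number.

Marked at large before each occasion: Mᵢ = Σⱼ<ᵢ (Cⱼ − Rⱼ) → M1=0, M2=3087, M3=9384, M4=10737, M5=15551, M6=18042
Σ MᵢCᵢ = 0·3087 + 3087·7047 + 9384·2001 + 10737·7638 + 15551·5365 + 18042·5779 = 0 + 21754089 + 18777384 + 82009206 + 83431115 + 104264718 = 310236512
Σ Rᵢ = 0 + 750 + 648 + 2824 + 2874 + 3591 = 10687
N̂ = 310236512 / 10687 ≈ 29029.3 → 29029

N ≈ 29,029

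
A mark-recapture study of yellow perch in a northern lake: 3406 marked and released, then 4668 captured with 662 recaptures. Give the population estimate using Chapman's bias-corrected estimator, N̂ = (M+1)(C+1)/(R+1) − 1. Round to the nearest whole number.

N ≈ 23,992

N̂ = (3406+1)(4668+1)/(662+1) − 1 = 3407·4669/663 − 1
= 15907283/663 − 1 ≈ 23992.9 − 1 ≈ 23991.9 → 23992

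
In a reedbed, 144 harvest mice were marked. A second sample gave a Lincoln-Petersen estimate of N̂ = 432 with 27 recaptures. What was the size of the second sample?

From N = M·C/R: C = N·R / M = 432·27 / 144 = 11664 / 144 = 81.

C = 81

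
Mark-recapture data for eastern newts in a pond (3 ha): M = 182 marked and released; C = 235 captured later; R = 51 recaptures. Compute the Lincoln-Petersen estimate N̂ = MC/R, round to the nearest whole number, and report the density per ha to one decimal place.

N̂ = 182·235/51 = 42770/51 ≈ 838.6 → 839
Density = N̂ / area = 839 / 3 ≈ 279.67 → 279.7 per ha

density ≈ 279.7 eastern newts per ha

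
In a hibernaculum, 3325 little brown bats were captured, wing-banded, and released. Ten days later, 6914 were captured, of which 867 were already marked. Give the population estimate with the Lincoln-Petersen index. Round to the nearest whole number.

N = (3325 × 6914) / 867 = 22989050 / 867 ≈ 26515.6 → 26516

N ≈ 26,516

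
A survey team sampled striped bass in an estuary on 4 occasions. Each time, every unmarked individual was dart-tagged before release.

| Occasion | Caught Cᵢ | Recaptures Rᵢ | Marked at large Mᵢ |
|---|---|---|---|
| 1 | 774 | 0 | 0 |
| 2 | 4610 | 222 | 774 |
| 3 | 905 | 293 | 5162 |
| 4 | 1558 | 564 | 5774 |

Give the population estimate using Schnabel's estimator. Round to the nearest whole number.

Σ MᵢCᵢ = 0·774 + 774·4610 + 5162·905 + 5774·1558 = 0 + 3568140 + 4671610 + 8995892 = 17235642
Σ Rᵢ = 0 + 222 + 293 + 564 = 1079
N̂ = 17235642 / 1079 ≈ 15973.7 → 15974

N ≈ 15,974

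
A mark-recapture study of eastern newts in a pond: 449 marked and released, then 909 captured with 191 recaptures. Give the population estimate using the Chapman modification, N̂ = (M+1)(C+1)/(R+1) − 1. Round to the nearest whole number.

N ≈ 2132

N̂ = (449+1)(909+1)/(191+1) − 1 = 450·910/192 − 1
= 409500/192 − 1 ≈ 2132.8 − 1 ≈ 2131.8 → 2132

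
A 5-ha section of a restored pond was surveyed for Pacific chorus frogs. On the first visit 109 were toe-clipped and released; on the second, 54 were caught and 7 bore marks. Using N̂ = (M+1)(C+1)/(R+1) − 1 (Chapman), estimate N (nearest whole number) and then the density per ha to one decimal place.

density ≈ 151.0 Pacific chorus frogs per ha

N̂ = 110·55/8 − 1 = 6050/8 − 1 ≈ 755.2 → 755
Density = N̂ / area = 755 / 5 = 151.0 per ha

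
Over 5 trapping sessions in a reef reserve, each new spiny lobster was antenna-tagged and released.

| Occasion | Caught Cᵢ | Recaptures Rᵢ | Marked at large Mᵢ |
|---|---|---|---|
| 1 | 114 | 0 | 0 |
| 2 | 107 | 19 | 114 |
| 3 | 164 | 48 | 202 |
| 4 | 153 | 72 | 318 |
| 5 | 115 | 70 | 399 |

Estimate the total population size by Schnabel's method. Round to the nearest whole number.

N ≈ 669

Σ MᵢCᵢ = 0·114 + 114·107 + 202·164 + 318·153 + 399·115 = 0 + 12198 + 33128 + 48654 + 45885 = 139865
Σ Rᵢ = 0 + 19 + 48 + 72 + 70 = 209
N̂ = 139865 / 209 ≈ 669.2 → 669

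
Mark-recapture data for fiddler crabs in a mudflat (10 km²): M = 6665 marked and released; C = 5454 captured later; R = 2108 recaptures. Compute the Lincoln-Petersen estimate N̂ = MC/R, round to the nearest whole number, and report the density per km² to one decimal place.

N̂ = 6665·5454/2108 = 36350910/2108 ≈ 17244.3 → 17244
Density = N̂ / area = 17244 / 10 ≈ 1724.40 → 1724.4 per km²

density ≈ 1724.4 fiddler crabs per km²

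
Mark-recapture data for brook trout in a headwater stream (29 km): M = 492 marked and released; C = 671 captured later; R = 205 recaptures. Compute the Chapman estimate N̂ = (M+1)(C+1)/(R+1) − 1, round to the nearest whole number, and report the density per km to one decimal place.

N̂ = 493·672/206 − 1 = 331296/206 − 1 ≈ 1607.2 → 1607
Density = N̂ / area = 1607 / 29 ≈ 55.41 → 55.4 per km

density ≈ 55.4 brook trout per km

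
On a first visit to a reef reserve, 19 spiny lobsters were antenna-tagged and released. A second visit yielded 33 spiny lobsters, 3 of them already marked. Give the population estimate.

N = 209

Lincoln-Petersen assumes M/N = R/C, so N = M·C / R.
N = (19 × 33) / 3 = 627 / 3 = 209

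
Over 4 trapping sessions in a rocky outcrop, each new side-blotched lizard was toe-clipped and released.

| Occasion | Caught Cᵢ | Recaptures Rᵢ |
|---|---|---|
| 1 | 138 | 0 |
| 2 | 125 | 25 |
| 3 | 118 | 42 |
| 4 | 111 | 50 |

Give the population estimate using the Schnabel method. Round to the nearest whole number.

Marked at large before each occasion: Mᵢ = Σⱼ<ᵢ (Cⱼ − Rⱼ) → M1=0, M2=138, M3=238, M4=314
Σ MᵢCᵢ = 0·138 + 138·125 + 238·118 + 314·111 = 0 + 17250 + 28084 + 34854 = 80188
Σ Rᵢ = 0 + 25 + 42 + 50 = 117
N̂ = 80188 / 117 ≈ 685.4 → 685

N ≈ 685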